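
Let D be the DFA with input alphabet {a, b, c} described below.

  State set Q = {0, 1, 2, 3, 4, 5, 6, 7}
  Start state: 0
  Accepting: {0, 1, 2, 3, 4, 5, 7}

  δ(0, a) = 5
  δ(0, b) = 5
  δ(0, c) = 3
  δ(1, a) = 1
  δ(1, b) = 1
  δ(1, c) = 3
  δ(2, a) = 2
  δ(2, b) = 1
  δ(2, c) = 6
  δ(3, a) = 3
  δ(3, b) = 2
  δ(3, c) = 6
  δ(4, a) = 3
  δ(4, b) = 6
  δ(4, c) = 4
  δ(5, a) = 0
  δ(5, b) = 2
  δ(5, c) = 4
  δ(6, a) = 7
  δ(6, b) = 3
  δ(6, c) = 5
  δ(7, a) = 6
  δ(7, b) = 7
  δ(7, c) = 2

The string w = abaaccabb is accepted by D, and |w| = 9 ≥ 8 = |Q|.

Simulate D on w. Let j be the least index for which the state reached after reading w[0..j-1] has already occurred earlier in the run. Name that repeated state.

2

Run of D on w = a b a a c c a b b:
  step 0: 0  (start)
  step 1: 5  (read a: 0→5)
  step 2: 2  (read b: 5→2)
  step 3: 2  (read a: 2→2)   ← first repeat (2 seen earlier)
  step 4: 2  (read a: 2→2)
  step 5: 6  (read c: 2→6)
  step 6: 5  (read c: 6→5)
  step 7: 0  (read a: 5→0)
  step 8: 5  (read b: 0→5)
  step 9: 2  (read b: 5→2)

The earliest repeat is at step j = 3: D is in 2, which it already visited at step i = 2.
Since D has 8 states, any run of length ≥ 8 visits 8+1 states, so by pigeonhole some state repeats within the first 8 steps — that repeat gives the pumpable loop.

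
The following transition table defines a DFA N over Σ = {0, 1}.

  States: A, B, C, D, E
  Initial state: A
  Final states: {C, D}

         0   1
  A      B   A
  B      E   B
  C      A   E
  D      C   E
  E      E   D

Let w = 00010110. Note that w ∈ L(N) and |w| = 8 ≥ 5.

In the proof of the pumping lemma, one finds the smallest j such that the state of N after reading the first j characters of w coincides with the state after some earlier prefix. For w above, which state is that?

State sequence: A -0-> B -0-> E -0-> E -1-> D -0-> C -1-> E -1-> D -0-> C
First repeat at step 3: E was already visited.

The earliest repeat is at step j = 3: N is in E, which it already visited at step i = 2.
The DFA has 5 states, so the proof of the pumping lemma guarantees a repeated state among the first 5+1 visited; the segment between the two visits is the pumpable y.

E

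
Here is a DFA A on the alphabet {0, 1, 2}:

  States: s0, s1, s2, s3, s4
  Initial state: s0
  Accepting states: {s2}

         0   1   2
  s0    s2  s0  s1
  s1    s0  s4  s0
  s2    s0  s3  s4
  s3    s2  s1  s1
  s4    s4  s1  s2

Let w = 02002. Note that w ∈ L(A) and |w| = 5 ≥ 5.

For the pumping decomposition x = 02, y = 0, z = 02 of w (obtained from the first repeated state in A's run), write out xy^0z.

xy⁰z = xz = 02·02 = 0202.
Reading y = 0 takes A from s4 back to s4, so after x the machine is still in s4, and z then leads to the accepting state s2. Hence 0202 ∈ L(A).

0202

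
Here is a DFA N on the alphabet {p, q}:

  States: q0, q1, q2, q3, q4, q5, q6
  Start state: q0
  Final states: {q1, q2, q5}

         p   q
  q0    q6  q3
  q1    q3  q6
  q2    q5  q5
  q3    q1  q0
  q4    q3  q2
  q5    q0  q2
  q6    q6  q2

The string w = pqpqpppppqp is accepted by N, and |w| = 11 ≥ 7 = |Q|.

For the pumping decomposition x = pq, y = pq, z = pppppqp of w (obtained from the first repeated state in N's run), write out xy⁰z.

pqpppppqp

xy⁰z = xz = pq·pppppqp = pqpppppqp.
Reading y = pq takes N from q2 back to q2, so after x the machine is still in q2, and z then leads to the accepting state q5. Hence pqpppppqp ∈ L(N).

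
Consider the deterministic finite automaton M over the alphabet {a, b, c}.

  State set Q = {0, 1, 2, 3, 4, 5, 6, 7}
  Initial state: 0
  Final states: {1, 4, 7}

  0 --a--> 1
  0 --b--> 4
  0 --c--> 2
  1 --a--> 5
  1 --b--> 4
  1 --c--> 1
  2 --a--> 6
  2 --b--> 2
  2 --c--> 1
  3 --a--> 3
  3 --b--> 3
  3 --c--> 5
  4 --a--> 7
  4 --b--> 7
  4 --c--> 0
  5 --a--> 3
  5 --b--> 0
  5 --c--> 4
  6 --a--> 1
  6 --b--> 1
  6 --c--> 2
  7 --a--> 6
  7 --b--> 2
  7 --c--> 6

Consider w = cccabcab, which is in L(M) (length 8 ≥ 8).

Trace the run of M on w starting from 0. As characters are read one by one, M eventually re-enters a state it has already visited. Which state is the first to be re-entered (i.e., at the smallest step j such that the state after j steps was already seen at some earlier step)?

State sequence: 0 -c-> 2 -c-> 1 -c-> 1 -a-> 5 -b-> 0 -c-> 2 -a-> 6 -b-> 1
First repeat at step 3: 1 was already visited.

The earliest repeat is at step j = 3: M is in 1, which it already visited at step i = 2.

1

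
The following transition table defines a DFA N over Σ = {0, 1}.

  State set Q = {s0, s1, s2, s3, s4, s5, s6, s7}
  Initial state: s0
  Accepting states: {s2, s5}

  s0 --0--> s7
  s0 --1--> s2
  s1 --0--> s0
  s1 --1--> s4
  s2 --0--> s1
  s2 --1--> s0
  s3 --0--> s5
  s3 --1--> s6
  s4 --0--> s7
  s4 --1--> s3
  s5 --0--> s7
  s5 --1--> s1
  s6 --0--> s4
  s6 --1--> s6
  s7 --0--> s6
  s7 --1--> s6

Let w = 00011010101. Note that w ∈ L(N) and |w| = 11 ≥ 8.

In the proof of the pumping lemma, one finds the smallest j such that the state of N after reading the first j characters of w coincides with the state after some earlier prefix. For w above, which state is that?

Run of N on w = 0 0 0 1 1 0 1 0 1 0 1:
  step 0: s0  (start)
  step 1: s7  (read 0: s0→s7)
  step 2: s6  (read 0: s7→s6)
  step 3: s4  (read 0: s6→s4)
  step 4: s3  (read 1: s4→s3)
  step 5: s6  (read 1: s3→s6)   ← first repeat (s6 seen earlier)
  step 6: s4  (read 0: s6→s4)
  step 7: s3  (read 1: s4→s3)
  step 8: s5  (read 0: s3→s5)
  step 9: s1  (read 1: s5→s1)
  step 10: s0  (read 0: s1→s0)
  step 11: s2  (read 1: s0→s2)

The earliest repeat is at step j = 5: N is in s6, which it already visited at step i = 2.
The DFA has 8 states, so the proof of the pumping lemma guarantees a repeated state among the first 8+1 visited; the segment between the two visits is the pumpable y.

s6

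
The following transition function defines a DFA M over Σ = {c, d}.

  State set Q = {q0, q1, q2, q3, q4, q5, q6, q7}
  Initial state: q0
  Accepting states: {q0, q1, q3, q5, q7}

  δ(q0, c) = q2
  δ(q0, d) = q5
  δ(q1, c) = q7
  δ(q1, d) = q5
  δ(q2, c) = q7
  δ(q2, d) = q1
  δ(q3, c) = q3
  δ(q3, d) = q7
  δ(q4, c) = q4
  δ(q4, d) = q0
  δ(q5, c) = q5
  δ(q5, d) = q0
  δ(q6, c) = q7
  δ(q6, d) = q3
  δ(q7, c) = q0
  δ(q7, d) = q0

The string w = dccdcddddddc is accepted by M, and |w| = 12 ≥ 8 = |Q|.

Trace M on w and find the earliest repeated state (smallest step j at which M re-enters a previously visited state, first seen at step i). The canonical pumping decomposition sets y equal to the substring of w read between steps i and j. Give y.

c

Run of M on w = d c c d c d d d d d d c:
  step 0: q0  (start)
  step 1: q5  (read d: q0→q5)
  step 2: q5  (read c: q5→q5)   ← first repeat (q5 seen earlier)
  step 3: q5  (read c: q5→q5)
  step 4: q0  (read d: q5→q0)
  step 5: q2  (read c: q0→q2)
  step 6: q1  (read d: q2→q1)
  step 7: q5  (read d: q1→q5)
  step 8: q0  (read d: q5→q0)
  step 9: q5  (read d: q0→q5)
  step 10: q0  (read d: q5→q0)
  step 11: q5  (read d: q0→q5)
  step 12: q5  (read c: q5→q5)

So i = 1, j = 2, giving x = w[0:1] = d, y = w[1:2] = c, z = w[2:12] = cdcddddddc.
Check: |xy| = 2 ≤ 8 and |y| = 1 ≥ 1. Reading y takes M from q5 back to q5, so every xyⁱz is accepted.
With |Q| = 8, pigeonhole forces a state repeat no later than step 8; the substring read between the first and second visits to that state can be pumped.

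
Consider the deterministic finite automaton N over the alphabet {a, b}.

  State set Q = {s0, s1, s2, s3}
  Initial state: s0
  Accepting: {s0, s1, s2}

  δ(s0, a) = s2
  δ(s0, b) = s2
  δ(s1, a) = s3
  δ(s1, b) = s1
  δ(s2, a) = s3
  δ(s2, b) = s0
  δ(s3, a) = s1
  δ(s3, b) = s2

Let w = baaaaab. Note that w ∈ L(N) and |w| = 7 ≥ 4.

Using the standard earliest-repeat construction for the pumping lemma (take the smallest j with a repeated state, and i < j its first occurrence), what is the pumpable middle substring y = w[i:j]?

aa

Run of N on w = b a a a a a b:
  step 0: s0  (start)
  step 1: s2  (read b: s0→s2)
  step 2: s3  (read a: s2→s3)
  step 3: s1  (read a: s3→s1)
  step 4: s3  (read a: s1→s3)   ← first repeat (s3 seen earlier)
  step 5: s1  (read a: s3→s1)
  step 6: s3  (read a: s1→s3)
  step 7: s2  (read b: s3→s2)

So i = 2, j = 4, giving x = w[0:2] = ba, y = w[2:4] = aa, z = w[4:7] = aab.
Check: |xy| = 4 ≤ 4 and |y| = 2 ≥ 1. Reading y takes N from s3 back to s3, so every xyⁱz is accepted.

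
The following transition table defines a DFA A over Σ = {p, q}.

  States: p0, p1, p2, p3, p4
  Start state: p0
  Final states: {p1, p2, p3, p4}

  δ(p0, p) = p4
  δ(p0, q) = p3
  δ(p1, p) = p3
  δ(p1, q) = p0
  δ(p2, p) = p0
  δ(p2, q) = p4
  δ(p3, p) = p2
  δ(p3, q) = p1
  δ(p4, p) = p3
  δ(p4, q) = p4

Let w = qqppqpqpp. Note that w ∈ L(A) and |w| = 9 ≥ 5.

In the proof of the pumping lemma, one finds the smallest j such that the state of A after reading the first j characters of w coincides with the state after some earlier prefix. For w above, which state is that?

p3

State sequence: p0 -q-> p3 -q-> p1 -p-> p3 -p-> p2 -q-> p4 -p-> p3 -q-> p1 -p-> p3 -p-> p2
First repeat at step 3: p3 was already visited.

The earliest repeat is at step j = 3: A is in p3, which it already visited at step i = 1.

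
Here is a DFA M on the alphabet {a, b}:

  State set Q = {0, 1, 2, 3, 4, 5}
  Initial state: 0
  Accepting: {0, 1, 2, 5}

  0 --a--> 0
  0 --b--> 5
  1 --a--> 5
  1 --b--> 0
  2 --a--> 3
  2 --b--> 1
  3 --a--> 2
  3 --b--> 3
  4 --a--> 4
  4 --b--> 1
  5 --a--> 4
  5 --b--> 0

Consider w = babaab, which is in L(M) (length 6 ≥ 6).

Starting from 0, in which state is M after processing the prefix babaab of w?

Run of M on the first 6 characters of w = b a b a a b:
  step 0: 0  (start)
  step 1: 5  (read b: 0→5)
  step 2: 4  (read a: 5→4)
  step 3: 1  (read b: 4→1)
  step 4: 5  (read a: 1→5)
  step 5: 4  (read a: 5→4)
  step 6: 1  (read b: 4→1)

After reading 6 characters, M is in state 1.

1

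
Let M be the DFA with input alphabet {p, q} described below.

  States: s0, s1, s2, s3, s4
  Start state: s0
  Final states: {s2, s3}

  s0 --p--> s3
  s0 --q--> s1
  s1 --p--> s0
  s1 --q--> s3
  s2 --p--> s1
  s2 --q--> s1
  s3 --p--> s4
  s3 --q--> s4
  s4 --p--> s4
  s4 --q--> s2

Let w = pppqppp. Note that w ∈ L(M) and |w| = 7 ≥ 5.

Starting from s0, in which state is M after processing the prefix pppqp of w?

s1

State sequence: s0 -p-> s3 -p-> s4 -p-> s4 -q-> s2 -p-> s1

After reading 5 characters, M is in state s1.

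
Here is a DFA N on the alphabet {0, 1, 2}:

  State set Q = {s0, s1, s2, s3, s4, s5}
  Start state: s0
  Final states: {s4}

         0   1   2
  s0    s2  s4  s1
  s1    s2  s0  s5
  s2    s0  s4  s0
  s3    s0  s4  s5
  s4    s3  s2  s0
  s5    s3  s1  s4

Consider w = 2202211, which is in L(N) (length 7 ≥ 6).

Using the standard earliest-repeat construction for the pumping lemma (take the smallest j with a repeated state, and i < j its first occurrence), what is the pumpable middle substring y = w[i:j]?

02

State sequence: s0 -2-> s1 -2-> s5 -0-> s3 -2-> s5 -2-> s4 -1-> s2 -1-> s4
First repeat at step 4: s5 was already visited.

So i = 2, j = 4, giving x = w[0:2] = 22, y = w[2:4] = 02, z = w[4:7] = 211.
Check: |xy| = 4 ≤ 6 and |y| = 2 ≥ 1. Reading y takes N from s5 back to s5, so every xyⁱz is accepted.
The DFA has 6 states, so the proof of the pumping lemma guarantees a repeated state among the first 6+1 visited; the segment between the two visits is the pumpable y.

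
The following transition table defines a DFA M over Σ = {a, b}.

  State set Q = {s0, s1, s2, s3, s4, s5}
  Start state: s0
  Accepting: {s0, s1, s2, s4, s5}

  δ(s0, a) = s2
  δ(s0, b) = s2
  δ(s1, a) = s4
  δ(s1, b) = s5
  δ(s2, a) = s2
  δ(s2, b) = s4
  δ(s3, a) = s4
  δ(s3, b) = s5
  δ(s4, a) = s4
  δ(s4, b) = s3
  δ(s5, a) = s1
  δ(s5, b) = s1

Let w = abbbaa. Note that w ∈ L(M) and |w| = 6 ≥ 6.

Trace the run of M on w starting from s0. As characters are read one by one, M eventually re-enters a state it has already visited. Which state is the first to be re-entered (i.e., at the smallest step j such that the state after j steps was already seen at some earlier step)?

State sequence: s0 -a-> s2 -b-> s4 -b-> s3 -b-> s5 -a-> s1 -a-> s4
First repeat at step 6: s4 was already visited.

The earliest repeat is at step j = 6: M is in s4, which it already visited at step i = 2.
The DFA has 6 states, so the proof of the pumping lemma guarantees a repeated state among the first 6+1 visited; the segment between the two visits is the pumpable y.

s4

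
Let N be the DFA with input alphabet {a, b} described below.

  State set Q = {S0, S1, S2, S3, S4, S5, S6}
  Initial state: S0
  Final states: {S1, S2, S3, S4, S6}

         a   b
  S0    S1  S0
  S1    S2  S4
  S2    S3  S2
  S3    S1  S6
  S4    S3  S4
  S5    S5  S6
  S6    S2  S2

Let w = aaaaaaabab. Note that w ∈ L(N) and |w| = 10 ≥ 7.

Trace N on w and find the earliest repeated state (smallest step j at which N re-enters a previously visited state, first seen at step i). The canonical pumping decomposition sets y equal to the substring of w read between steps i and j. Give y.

aaa

Run of N on w = a a a a a a a b a b:
  step 0: S0  (start)
  step 1: S1  (read a: S0→S1)
  step 2: S2  (read a: S1→S2)
  step 3: S3  (read a: S2→S3)
  step 4: S1  (read a: S3→S1)   ← first repeat (S1 seen earlier)
  step 5: S2  (read a: S1→S2)
  step 6: S3  (read a: S2→S3)
  step 7: S1  (read a: S3→S1)
  step 8: S4  (read b: S1→S4)
  step 9: S3  (read a: S4→S3)
  step 10: S6  (read b: S3→S6)

So i = 1, j = 4, giving x = w[0:1] = a, y = w[1:4] = aaa, z = w[4:10] = aaabab.
Check: |xy| = 4 ≤ 7 and |y| = 3 ≥ 1. Reading y takes N from S1 back to S1, so every xyⁱz is accepted.
The DFA has 7 states, so the proof of the pumping lemma guarantees a repeated state among the first 7+1 visited; the segment between the two visits is the pumpable y.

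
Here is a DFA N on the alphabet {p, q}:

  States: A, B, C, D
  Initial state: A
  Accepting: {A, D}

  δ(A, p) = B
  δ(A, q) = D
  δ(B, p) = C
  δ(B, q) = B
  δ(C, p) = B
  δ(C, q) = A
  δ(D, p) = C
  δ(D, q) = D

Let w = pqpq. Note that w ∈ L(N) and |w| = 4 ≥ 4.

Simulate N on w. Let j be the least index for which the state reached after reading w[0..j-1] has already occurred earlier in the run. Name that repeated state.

State sequence: A -p-> B -q-> B -p-> C -q-> A
First repeat at step 2: B was already visited.

The earliest repeat is at step j = 2: N is in B, which it already visited at step i = 1.
Pumping length from the standard proof: p = 4 (the number of states). The repeated state found above gives |xy| = j ≤ 4 and |y| = j − i ≥ 1.

B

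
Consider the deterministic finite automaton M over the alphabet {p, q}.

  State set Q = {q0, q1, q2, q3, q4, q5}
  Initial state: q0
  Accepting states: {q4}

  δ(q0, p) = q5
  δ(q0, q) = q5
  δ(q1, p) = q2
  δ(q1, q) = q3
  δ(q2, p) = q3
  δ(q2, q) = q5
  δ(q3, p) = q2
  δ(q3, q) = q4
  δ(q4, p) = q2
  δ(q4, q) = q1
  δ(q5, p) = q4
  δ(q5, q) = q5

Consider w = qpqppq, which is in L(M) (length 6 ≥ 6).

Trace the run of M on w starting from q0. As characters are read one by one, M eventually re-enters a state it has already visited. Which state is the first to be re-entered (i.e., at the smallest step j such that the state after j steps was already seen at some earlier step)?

State sequence: q0 -q-> q5 -p-> q4 -q-> q1 -p-> q2 -p-> q3 -q-> q4
First repeat at step 6: q4 was already visited.

The earliest repeat is at step j = 6: M is in q4, which it already visited at step i = 2.

q4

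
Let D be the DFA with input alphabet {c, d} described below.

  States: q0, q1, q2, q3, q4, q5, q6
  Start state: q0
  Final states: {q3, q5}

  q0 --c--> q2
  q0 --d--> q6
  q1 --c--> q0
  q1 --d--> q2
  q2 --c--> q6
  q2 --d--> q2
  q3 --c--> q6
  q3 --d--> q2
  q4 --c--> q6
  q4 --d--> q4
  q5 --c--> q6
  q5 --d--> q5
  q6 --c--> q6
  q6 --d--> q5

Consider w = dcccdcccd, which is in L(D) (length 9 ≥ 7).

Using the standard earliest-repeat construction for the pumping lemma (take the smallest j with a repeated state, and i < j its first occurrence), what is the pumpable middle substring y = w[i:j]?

State sequence: q0 -d-> q6 -c-> q6 -c-> q6 -c-> q6 -d-> q5 -c-> q6 -c-> q6 -c-> q6 -d-> q5
First repeat at step 2: q6 was already visited.

So i = 1, j = 2, giving x = w[0:1] = d, y = w[1:2] = c, z = w[2:9] = ccdcccd.
Check: |xy| = 2 ≤ 7 and |y| = 1 ≥ 1. Reading y takes D from q6 back to q6, so every xyⁱz is accepted.
With |Q| = 7, pigeonhole forces a state repeat no later than step 7; the substring read between the first and second visits to that state can be pumped.

c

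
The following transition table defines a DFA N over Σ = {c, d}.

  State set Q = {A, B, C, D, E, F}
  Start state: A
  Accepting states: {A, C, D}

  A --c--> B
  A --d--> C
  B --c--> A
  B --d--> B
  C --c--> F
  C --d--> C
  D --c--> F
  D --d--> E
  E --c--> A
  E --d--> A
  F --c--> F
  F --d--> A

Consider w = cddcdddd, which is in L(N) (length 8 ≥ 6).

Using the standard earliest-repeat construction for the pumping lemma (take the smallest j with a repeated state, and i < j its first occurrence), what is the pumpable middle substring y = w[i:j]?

State sequence: A -c-> B -d-> B -d-> B -c-> A -d-> C -d-> C -d-> C -d-> C
First repeat at step 2: B was already visited.

So i = 1, j = 2, giving x = w[0:1] = c, y = w[1:2] = d, z = w[2:8] = dcdddd.
Check: |xy| = 2 ≤ 6 and |y| = 1 ≥ 1. Reading y takes N from B back to B, so every xyⁱz is accepted.
The DFA has 6 states, so the proof of the pumping lemma guarantees a repeated state among the first 6+1 visited; the segment between the two visits is the pumpable y.

d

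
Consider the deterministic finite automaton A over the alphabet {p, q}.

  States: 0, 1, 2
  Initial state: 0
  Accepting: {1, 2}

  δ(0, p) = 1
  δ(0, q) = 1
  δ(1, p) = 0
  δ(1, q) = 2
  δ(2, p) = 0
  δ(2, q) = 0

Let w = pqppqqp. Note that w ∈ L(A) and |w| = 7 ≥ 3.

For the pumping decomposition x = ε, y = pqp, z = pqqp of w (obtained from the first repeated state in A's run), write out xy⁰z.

xy⁰z = xz = ε·pqqp = pqqp.
Reading y = pqp takes A from 0 back to 0, so after x the machine is still in 0, and z then leads to the accepting state 1. Hence pqqp ∈ L(A).

pqqp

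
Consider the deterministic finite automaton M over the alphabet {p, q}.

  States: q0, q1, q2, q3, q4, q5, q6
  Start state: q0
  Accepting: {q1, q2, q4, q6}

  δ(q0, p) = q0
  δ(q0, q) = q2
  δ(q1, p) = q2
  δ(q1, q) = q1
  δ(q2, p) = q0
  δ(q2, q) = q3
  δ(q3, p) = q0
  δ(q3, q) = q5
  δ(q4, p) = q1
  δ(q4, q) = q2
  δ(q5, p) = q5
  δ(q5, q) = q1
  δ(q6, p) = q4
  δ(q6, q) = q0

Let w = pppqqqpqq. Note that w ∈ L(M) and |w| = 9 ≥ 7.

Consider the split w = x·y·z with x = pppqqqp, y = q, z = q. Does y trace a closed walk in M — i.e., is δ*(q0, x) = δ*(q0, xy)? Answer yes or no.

State sequence: q0 -p-> q0 -p-> q0 -p-> q0 -q-> q2 -q-> q3 -q-> q5 -p-> q5 -q-> q1

After x (step 7): q5. After xy (step 8): q1.
They differ (q5 ≠ q1), so y is not a cycle from the state after x; this split is not the one the pumping-lemma construction produces, and pumping y need not keep the string in L(M).

no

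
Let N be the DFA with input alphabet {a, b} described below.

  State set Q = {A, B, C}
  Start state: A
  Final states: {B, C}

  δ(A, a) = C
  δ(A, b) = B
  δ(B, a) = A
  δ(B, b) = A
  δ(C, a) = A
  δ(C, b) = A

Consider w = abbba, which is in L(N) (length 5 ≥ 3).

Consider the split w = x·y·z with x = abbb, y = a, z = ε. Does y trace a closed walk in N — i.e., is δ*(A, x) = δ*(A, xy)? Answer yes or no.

Run of N on the first 5 characters of w = a b b b a:
  step 0: A  (start)
  step 1: C  (read a: A→C)
  step 2: A  (read b: C→A)
  step 3: B  (read b: A→B)
  step 4: A  (read b: B→A)
  step 5: C  (read a: A→C)

After x (step 4): A. After xy (step 5): C.
They differ (A ≠ C), so y is not a cycle from the state after x; this split is not the one the pumping-lemma construction produces, and pumping y need not keep the string in L(N).

no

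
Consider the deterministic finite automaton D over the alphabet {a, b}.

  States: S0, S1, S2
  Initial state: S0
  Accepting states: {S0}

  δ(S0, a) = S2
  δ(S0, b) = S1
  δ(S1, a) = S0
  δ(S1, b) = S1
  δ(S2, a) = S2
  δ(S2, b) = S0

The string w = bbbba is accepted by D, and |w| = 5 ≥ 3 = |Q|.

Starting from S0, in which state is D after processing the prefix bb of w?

S1

State sequence: S0 -b-> S1 -b-> S1

After reading 2 characters, D is in state S1.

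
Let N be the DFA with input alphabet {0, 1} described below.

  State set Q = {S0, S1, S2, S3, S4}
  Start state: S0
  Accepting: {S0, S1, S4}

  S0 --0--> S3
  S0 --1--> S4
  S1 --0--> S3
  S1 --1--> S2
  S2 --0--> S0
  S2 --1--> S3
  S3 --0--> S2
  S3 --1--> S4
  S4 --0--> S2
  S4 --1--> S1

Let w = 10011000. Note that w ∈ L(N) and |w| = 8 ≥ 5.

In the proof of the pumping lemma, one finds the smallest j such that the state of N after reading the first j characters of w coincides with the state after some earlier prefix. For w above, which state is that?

S0

State sequence: S0 -1-> S4 -0-> S2 -0-> S0 -1-> S4 -1-> S1 -0-> S3 -0-> S2 -0-> S0
First repeat at step 3: S0 was already visited.

The earliest repeat is at step j = 3: N is in S0, which it already visited at step i = 0.
Pumping length from the standard proof: p = 5 (the number of states). The repeated state found above gives |xy| = j ≤ 5 and |y| = j − i ≥ 1.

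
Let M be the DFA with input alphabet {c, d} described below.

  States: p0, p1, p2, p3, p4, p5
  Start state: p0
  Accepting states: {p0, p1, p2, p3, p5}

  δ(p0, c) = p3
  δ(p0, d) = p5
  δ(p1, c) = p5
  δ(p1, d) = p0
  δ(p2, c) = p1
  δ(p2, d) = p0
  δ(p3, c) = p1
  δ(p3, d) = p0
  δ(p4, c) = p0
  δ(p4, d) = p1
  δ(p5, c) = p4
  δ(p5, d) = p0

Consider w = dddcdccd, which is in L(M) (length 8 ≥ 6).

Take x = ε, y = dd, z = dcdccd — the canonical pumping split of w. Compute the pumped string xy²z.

dddddcdccd

xy^2z = ε·dd·dd·dcdccd = dddddcdccd.
Reading y = dd takes M from p0 back to p0, so after x·y·y the machine is still in p0, and z then leads to the accepting state p1. Hence dddddcdccd ∈ L(M).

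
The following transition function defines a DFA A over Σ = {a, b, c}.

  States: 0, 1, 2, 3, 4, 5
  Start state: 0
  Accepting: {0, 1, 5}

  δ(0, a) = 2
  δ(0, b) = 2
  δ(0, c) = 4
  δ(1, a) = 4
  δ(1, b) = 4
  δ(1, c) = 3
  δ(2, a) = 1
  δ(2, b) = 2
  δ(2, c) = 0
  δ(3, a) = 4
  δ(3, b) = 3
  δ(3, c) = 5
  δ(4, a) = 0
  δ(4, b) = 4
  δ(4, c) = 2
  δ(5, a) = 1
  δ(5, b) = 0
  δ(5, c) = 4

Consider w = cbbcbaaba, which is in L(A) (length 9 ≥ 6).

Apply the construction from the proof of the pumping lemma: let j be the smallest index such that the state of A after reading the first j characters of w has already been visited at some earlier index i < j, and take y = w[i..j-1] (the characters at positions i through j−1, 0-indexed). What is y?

Run of A on w = c b b c b a a b a:
  step 0: 0  (start)
  step 1: 4  (read c: 0→4)
  step 2: 4  (read b: 4→4)   ← first repeat (4 seen earlier)
  step 3: 4  (read b: 4→4)
  step 4: 2  (read c: 4→2)
  step 5: 2  (read b: 2→2)
  step 6: 1  (read a: 2→1)
  step 7: 4  (read a: 1→4)
  step 8: 4  (read b: 4→4)
  step 9: 0  (read a: 4→0)

So i = 1, j = 2, giving x = w[0:1] = c, y = w[1:2] = b, z = w[2:9] = bcbaaba.
Check: |xy| = 2 ≤ 6 and |y| = 1 ≥ 1. Reading y takes A from 4 back to 4, so every xyⁱz is accepted.
Pumping length from the standard proof: p = 6 (the number of states). The repeated state found above gives |xy| = j ≤ 6 and |y| = j − i ≥ 1.

b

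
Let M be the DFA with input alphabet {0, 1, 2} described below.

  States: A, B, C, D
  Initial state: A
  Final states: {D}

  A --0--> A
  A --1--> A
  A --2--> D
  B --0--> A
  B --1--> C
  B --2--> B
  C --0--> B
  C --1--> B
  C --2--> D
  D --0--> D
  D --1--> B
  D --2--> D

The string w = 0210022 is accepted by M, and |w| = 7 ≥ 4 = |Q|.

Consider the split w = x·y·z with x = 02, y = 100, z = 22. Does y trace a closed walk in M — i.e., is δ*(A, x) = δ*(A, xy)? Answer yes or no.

Run of M on the first 5 characters of w = 0 2 1 0 0:
  step 0: A  (start)
  step 1: A  (read 0: A→A)
  step 2: D  (read 2: A→D)
  step 3: B  (read 1: D→B)
  step 4: A  (read 0: B→A)
  step 5: A  (read 0: A→A)

After x (step 2): D. After xy (step 5): A.
They differ (D ≠ A), so y is not a cycle from the state after x; this split is not the one the pumping-lemma construction produces, and pumping y need not keep the string in L(M).

no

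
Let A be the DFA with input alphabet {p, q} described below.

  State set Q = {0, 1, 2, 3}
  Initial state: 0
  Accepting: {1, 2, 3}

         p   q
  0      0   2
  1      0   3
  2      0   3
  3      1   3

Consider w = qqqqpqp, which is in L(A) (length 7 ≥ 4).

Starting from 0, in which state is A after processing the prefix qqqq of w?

3

State sequence: 0 -q-> 2 -q-> 3 -q-> 3 -q-> 3

After reading 4 characters, A is in state 3.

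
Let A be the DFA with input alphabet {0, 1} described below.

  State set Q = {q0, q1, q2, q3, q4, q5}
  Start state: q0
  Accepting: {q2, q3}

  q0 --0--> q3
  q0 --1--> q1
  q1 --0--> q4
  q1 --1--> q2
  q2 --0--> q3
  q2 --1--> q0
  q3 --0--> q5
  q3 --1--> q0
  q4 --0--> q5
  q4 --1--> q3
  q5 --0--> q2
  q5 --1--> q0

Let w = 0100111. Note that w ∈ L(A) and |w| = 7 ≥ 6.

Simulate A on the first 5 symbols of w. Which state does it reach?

q0

State sequence: q0 -0-> q3 -1-> q0 -0-> q3 -0-> q5 -1-> q0

After reading 5 characters, A is in state q0.
(This kind of state-tracing is the core of the pumping-lemma construction: with 6 states, pigeonhole forces a repeat within the first 6 steps.)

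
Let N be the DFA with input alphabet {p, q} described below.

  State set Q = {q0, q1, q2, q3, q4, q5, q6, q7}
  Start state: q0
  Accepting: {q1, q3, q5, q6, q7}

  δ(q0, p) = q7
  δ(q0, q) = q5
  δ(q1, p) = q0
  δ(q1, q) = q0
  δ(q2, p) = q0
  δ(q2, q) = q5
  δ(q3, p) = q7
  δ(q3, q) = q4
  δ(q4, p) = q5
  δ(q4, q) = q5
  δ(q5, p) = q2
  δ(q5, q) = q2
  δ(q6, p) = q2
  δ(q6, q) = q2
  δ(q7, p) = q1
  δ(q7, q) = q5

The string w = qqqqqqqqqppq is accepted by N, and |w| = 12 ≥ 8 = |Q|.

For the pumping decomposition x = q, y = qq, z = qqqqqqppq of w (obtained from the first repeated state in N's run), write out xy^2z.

qqqqqqqqqqqppq

xy^2z = q·qq·qq·qqqqqqppq = qqqqqqqqqqqppq.
Reading y = qq takes N from q5 back to q5, so after x·y·y the machine is still in q5, and z then leads to the accepting state q5. Hence qqqqqqqqqqqppq ∈ L(N).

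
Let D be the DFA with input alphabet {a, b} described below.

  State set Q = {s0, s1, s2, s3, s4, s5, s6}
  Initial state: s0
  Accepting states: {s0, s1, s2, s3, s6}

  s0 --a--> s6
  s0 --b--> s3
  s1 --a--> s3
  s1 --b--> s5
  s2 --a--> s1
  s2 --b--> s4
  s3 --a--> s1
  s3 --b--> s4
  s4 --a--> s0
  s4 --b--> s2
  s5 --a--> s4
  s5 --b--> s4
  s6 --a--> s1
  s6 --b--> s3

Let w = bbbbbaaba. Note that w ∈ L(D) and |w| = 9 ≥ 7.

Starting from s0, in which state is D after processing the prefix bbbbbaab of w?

Run of D on the first 8 characters of w = b b b b b a a b:
  step 0: s0  (start)
  step 1: s3  (read b: s0→s3)
  step 2: s4  (read b: s3→s4)
  step 3: s2  (read b: s4→s2)
  step 4: s4  (read b: s2→s4)
  step 5: s2  (read b: s4→s2)
  step 6: s1  (read a: s2→s1)
  step 7: s3  (read a: s1→s3)
  step 8: s4  (read b: s3→s4)

After reading 8 characters, D is in state s4.
(This kind of state-tracing is the core of the pumping-lemma construction: with 7 states, pigeonhole forces a repeat within the first 7 steps.)

s4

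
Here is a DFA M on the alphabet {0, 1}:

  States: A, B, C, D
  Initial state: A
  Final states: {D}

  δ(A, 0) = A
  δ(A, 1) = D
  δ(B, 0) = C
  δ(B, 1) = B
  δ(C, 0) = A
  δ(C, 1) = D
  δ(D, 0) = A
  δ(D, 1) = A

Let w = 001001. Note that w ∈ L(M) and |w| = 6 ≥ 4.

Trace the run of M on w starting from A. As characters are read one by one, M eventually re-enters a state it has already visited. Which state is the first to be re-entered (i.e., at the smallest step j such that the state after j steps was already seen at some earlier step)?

A

State sequence: A -0-> A -0-> A -1-> D -0-> A -0-> A -1-> D
First repeat at step 1: A was already visited.

The earliest repeat is at step j = 1: M is in A, which it already visited at step i = 0.
Since M has 4 states, any run of length ≥ 4 visits 4+1 states, so by pigeonhole some state repeats within the first 4 steps — that repeat gives the pumpable loop.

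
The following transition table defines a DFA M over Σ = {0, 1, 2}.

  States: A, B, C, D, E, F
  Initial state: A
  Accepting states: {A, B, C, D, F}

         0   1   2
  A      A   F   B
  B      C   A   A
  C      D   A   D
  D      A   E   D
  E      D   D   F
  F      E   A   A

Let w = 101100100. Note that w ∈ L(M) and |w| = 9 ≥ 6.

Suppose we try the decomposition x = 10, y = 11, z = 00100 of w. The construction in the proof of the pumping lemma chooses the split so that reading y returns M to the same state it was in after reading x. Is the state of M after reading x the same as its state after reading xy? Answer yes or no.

State sequence: A -1-> F -0-> E -1-> D -1-> E

After x (step 2): E. After xy (step 4): E.
They match, so y = 11 drives M around a cycle from E back to itself; pumping y any number of times keeps M in E before reading z, and xyⁱz ∈ L(M) for every i ≥ 0.

yes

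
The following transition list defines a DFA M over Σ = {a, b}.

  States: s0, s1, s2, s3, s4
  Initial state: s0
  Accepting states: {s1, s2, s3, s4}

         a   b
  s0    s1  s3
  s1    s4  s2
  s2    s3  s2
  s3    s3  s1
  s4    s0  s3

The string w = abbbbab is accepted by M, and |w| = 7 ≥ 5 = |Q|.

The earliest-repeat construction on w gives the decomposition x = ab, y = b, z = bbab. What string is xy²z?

xy^2z = ab·b·b·bbab = abbbbbab.
Reading y = b takes M from s2 back to s2, so after x·y·y the machine is still in s2, and z then leads to the accepting state s1. Hence abbbbbab ∈ L(M).

abbbbbab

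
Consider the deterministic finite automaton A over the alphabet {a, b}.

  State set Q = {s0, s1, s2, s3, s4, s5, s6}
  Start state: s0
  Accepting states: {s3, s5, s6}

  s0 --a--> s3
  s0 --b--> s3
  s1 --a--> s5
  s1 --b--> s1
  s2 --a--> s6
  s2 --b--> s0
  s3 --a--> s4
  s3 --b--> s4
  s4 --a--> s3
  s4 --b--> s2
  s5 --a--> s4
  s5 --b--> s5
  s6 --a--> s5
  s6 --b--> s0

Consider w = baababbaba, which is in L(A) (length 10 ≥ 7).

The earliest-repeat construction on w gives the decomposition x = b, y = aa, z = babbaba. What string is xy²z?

baaaababbaba

xy^2z = b·aa·aa·babbaba = baaaababbaba.
Reading y = aa takes A from s3 back to s3, so after x·y·y the machine is still in s3, and z then leads to the accepting state s3. Hence baaaababbaba ∈ L(A).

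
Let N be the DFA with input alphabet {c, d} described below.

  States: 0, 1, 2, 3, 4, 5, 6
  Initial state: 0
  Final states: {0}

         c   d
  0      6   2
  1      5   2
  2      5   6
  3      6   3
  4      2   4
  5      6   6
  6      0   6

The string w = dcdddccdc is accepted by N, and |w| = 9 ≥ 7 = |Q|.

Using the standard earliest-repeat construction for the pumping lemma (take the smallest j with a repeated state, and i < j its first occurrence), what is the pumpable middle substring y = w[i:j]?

Run of N on w = d c d d d c c d c:
  step 0: 0  (start)
  step 1: 2  (read d: 0→2)
  step 2: 5  (read c: 2→5)
  step 3: 6  (read d: 5→6)
  step 4: 6  (read d: 6→6)   ← first repeat (6 seen earlier)
  step 5: 6  (read d: 6→6)
  step 6: 0  (read c: 6→0)
  step 7: 6  (read c: 0→6)
  step 8: 6  (read d: 6→6)
  step 9: 0  (read c: 6→0)

So i = 3, j = 4, giving x = w[0:3] = dcd, y = w[3:4] = d, z = w[4:9] = dccdc.
Check: |xy| = 4 ≤ 7 and |y| = 1 ≥ 1. Reading y takes N from 6 back to 6, so every xyⁱz is accepted.

d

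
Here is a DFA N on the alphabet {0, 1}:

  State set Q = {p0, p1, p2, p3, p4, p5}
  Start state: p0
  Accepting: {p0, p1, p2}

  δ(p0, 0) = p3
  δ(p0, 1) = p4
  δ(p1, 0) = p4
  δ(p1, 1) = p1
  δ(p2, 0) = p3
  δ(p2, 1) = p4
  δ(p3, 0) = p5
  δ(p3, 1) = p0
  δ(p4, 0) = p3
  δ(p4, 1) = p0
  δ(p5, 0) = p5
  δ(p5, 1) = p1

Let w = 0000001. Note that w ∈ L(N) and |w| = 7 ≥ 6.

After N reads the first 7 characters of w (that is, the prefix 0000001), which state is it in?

p1

State sequence: p0 -0-> p3 -0-> p5 -0-> p5 -0-> p5 -0-> p5 -0-> p5 -1-> p1

After reading 7 characters, N is in state p1.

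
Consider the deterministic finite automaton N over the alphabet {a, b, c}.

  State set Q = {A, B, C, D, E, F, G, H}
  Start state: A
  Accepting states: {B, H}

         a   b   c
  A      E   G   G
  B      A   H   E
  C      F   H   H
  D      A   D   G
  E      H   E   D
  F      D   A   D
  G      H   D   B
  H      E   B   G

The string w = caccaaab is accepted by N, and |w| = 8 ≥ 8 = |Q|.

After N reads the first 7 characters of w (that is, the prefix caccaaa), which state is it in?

H

State sequence: A -c-> G -a-> H -c-> G -c-> B -a-> A -a-> E -a-> H

After reading 7 characters, N is in state H.
(This kind of state-tracing is the core of the pumping-lemma construction: with 8 states, pigeonhole forces a repeat within the first 8 steps.)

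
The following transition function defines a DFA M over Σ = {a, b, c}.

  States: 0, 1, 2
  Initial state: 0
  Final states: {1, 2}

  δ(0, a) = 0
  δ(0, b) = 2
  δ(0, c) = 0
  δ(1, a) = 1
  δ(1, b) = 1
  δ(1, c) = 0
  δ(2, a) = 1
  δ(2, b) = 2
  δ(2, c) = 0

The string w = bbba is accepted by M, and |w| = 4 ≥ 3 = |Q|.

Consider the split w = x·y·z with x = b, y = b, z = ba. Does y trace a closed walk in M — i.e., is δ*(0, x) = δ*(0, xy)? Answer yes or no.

State sequence: 0 -b-> 2 -b-> 2

After x (step 1): 2. After xy (step 2): 2.
They match, so y = b drives M around a cycle from 2 back to itself; pumping y any number of times keeps M in 2 before reading z, and xyⁱz ∈ L(M) for every i ≥ 0.

yes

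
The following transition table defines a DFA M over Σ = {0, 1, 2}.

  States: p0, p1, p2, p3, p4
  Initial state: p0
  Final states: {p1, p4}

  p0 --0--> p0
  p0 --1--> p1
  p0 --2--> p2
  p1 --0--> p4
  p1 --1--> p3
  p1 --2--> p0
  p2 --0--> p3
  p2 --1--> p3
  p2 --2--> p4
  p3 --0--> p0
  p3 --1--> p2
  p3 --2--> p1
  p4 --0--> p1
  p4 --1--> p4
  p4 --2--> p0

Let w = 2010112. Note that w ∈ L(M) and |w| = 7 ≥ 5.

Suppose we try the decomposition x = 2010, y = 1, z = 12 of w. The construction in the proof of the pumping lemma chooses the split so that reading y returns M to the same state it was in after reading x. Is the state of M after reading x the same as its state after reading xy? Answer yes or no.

State sequence: p0 -2-> p2 -0-> p3 -1-> p2 -0-> p3 -1-> p2

After x (step 4): p3. After xy (step 5): p2.
They differ (p3 ≠ p2), so y is not a cycle from the state after x; this split is not the one the pumping-lemma construction produces, and pumping y need not keep the string in L(M).

no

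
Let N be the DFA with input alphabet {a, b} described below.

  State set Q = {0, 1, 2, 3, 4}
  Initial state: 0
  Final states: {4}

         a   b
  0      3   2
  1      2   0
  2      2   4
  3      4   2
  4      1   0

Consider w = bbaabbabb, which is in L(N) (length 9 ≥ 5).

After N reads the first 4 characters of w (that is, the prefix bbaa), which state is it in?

2

State sequence: 0 -b-> 2 -b-> 4 -a-> 1 -a-> 2

After reading 4 characters, N is in state 2.
(This kind of state-tracing is the core of the pumping-lemma construction: with 5 states, pigeonhole forces a repeat within the first 5 steps.)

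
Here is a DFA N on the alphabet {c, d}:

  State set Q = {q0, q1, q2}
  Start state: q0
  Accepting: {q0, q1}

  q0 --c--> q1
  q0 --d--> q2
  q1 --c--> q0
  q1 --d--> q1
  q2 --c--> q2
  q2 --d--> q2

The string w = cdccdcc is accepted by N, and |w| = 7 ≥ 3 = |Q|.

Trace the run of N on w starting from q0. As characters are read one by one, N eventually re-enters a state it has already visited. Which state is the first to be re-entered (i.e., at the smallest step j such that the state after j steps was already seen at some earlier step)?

q1

State sequence: q0 -c-> q1 -d-> q1 -c-> q0 -c-> q1 -d-> q1 -c-> q0 -c-> q1
First repeat at step 2: q1 was already visited.

The earliest repeat is at step j = 2: N is in q1, which it already visited at step i = 1.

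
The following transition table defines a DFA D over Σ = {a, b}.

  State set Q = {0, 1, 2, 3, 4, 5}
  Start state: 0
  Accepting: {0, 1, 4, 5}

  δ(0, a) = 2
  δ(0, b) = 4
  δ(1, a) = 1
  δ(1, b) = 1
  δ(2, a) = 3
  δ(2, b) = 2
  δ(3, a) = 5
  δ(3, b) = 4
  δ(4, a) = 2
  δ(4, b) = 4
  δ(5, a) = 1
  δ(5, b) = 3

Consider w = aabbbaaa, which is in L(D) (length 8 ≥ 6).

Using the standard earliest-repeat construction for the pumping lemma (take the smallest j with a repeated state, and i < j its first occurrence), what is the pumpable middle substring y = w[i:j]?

b

State sequence: 0 -a-> 2 -a-> 3 -b-> 4 -b-> 4 -b-> 4 -a-> 2 -a-> 3 -a-> 5
First repeat at step 4: 4 was already visited.

So i = 3, j = 4, giving x = w[0:3] = aab, y = w[3:4] = b, z = w[4:8] = baaa.
Check: |xy| = 4 ≤ 6 and |y| = 1 ≥ 1. Reading y takes D from 4 back to 4, so every xyⁱz is accepted.
With |Q| = 6, pigeonhole forces a state repeat no later than step 6; the substring read between the first and second visits to that state can be pumped.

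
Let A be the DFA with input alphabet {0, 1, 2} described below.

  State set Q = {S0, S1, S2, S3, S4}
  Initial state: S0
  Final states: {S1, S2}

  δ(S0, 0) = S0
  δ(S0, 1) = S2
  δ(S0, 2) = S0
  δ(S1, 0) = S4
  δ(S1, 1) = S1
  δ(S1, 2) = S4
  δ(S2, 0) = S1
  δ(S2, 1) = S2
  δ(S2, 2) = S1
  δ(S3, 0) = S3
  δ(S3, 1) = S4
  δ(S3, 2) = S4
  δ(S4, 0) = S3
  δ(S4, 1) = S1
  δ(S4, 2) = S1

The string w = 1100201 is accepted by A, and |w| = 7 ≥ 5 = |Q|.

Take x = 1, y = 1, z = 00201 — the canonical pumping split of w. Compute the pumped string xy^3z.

xy^3z = 1·1·1·1·00201 = 111100201.
Reading y = 1 takes A from S2 back to S2, so after x·y·y·y the machine is still in S2, and z then leads to the accepting state S1. Hence 111100201 ∈ L(A).

111100201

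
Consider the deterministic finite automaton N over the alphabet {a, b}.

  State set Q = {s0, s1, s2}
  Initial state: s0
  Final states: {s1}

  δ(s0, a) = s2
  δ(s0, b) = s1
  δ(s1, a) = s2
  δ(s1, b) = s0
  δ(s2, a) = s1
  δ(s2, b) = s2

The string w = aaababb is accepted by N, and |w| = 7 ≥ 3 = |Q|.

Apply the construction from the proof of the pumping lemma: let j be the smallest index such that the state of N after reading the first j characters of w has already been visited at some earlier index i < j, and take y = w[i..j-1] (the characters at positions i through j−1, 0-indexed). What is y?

Run of N on w = a a a b a b b:
  step 0: s0  (start)
  step 1: s2  (read a: s0→s2)
  step 2: s1  (read a: s2→s1)
  step 3: s2  (read a: s1→s2)   ← first repeat (s2 seen earlier)
  step 4: s2  (read b: s2→s2)
  step 5: s1  (read a: s2→s1)
  step 6: s0  (read b: s1→s0)
  step 7: s1  (read b: s0→s1)

So i = 1, j = 3, giving x = w[0:1] = a, y = w[1:3] = aa, z = w[3:7] = babb.
Check: |xy| = 3 ≤ 3 and |y| = 2 ≥ 1. Reading y takes N from s2 back to s2, so every xyⁱz is accepted.

aa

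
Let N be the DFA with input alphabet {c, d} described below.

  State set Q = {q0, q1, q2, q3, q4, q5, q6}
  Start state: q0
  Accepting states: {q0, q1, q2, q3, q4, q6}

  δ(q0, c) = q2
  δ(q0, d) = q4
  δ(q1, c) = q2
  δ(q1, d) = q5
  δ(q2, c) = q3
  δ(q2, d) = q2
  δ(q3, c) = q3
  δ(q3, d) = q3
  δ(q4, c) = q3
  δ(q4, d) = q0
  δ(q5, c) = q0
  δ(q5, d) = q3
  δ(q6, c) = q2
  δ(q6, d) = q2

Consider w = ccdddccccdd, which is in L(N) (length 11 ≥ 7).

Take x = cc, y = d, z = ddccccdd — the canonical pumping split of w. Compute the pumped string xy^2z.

xy^2z = cc·d·d·ddccccdd = ccddddccccdd.
Reading y = d takes N from q3 back to q3, so after x·y·y the machine is still in q3, and z then leads to the accepting state q3. Hence ccddddccccdd ∈ L(N).

ccddddccccdd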